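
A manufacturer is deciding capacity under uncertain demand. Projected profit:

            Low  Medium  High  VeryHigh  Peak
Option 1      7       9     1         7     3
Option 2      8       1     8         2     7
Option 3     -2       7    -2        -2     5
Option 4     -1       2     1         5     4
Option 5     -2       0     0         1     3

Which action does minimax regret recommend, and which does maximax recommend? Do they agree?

Column bests: Low=8, Medium=9, High=8, VeryHigh=7, Peak=7.
Option 1 regrets: 1, 0, 7, 0, 4 → max 7
Option 2 regrets: 0, 8, 0, 5, 0 → max 8
Option 3 regrets: 10, 2, 10, 9, 2 → max 10
Option 4 regrets: 9, 7, 7, 2, 3 → max 9
Option 5 regrets: 10, 9, 8, 6, 4 → max 10
Smallest max regret = 7 → Option 1.
Row maxima: Option 1=9, Option 2=8, Option 3=7, Option 4=5, Option 5=3
Best best-case = 9 → Option 1.

minimax regret → Option 1; maximax → Option 1 (agree)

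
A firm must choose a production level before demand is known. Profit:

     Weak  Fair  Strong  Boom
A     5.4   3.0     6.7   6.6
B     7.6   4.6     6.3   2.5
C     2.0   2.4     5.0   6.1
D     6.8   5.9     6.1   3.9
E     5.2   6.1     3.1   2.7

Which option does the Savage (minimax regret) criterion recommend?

D

Column bests: Weak=7.6, Fair=6.1, Strong=6.7, Boom=6.6.
A regrets: 2.2, 3.1, 0.0, 0.0 → max 3.1
B regrets: 0.0, 1.5, 0.4, 4.1 → max 4.1
C regrets: 5.6, 3.7, 1.7, 0.5 → max 5.6
D regrets: 0.8, 0.2, 0.6, 2.7 → max 2.7
E regrets: 2.4, 0.0, 3.6, 3.9 → max 3.9
Smallest max regret = 2.7 → D.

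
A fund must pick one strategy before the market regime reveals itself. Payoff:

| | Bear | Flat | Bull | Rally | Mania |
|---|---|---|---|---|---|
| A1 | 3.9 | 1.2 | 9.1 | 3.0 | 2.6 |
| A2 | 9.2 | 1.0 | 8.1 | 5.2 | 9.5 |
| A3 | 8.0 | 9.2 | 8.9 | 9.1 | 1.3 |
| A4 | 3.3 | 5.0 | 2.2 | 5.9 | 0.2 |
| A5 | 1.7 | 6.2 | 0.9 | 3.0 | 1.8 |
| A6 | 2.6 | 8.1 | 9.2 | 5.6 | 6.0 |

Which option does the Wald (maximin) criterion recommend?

Row minima: A1=1.2, A2=1.0, A3=1.3, A4=0.2, A5=0.9, A6=2.6
Best worst-case = 2.6 → A6.

A6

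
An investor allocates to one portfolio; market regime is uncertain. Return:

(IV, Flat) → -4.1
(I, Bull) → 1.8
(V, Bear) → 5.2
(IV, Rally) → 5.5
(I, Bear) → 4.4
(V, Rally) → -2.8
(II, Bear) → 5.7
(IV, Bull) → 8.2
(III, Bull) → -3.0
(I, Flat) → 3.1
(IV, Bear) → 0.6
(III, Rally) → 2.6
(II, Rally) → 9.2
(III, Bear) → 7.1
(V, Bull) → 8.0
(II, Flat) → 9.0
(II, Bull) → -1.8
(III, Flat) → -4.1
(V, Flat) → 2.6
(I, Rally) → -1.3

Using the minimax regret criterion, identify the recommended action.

Column bests: Bear=7.1, Flat=9.0, Bull=8.2, Rally=9.2.
I regrets: 2.7, 5.9, 6.4, 10.5 → max 10.5
II regrets: 1.4, 0.0, 10.0, 0.0 → max 10.0
III regrets: 0.0, 13.1, 11.2, 6.6 → max 13.1
IV regrets: 6.5, 13.1, 0.0, 3.7 → max 13.1
V regrets: 1.9, 6.4, 0.2, 12.0 → max 12.0
Smallest max regret = 10.0 → II.

II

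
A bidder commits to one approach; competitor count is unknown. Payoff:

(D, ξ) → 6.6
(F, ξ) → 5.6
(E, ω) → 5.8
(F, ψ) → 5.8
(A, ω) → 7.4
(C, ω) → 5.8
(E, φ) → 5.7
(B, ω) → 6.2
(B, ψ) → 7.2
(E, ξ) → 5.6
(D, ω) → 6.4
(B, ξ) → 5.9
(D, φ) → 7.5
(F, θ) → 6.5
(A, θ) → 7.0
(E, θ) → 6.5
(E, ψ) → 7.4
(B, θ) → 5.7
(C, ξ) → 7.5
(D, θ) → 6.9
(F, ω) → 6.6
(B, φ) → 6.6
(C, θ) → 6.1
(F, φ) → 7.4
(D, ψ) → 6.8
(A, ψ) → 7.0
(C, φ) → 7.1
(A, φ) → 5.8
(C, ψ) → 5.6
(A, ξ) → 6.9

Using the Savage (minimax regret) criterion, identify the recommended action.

Column bests: θ=7.0, φ=7.5, ψ=7.4, ω=7.4, ξ=7.5.
A regrets: 0.0, 1.7, 0.4, 0.0, 0.6 → max 1.7
B regrets: 1.3, 0.9, 0.2, 1.2, 1.6 → max 1.6
C regrets: 0.9, 0.4, 1.8, 1.6, 0.0 → max 1.8
D regrets: 0.1, 0.0, 0.6, 1.0, 0.9 → max 1.0
E regrets: 0.5, 1.8, 0.0, 1.6, 1.9 → max 1.9
F regrets: 0.5, 0.1, 1.6, 0.8, 1.9 → max 1.9
Smallest max regret = 1.0 → D.

D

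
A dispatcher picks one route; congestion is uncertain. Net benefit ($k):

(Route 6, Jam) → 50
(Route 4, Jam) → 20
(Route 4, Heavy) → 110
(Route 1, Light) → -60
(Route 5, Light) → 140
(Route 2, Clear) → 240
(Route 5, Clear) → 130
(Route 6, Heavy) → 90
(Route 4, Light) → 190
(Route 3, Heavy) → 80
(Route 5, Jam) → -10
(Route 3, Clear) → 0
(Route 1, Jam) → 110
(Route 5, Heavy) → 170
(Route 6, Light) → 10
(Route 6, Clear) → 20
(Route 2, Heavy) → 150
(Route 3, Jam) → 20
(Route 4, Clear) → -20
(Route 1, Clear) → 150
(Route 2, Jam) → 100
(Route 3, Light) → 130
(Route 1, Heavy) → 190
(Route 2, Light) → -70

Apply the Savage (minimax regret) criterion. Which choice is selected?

Route 5

Column bests: Clear=240, Light=190, Heavy=190, Jam=110.
Route 1 regrets: 90, 250, 0, 0 → max 250
Route 2 regrets: 0, 260, 40, 10 → max 260
Route 3 regrets: 240, 60, 110, 90 → max 240
Route 4 regrets: 260, 0, 80, 90 → max 260
Route 5 regrets: 110, 50, 20, 120 → max 120
Route 6 regrets: 220, 180, 100, 60 → max 220
Smallest max regret = 120 → Route 5.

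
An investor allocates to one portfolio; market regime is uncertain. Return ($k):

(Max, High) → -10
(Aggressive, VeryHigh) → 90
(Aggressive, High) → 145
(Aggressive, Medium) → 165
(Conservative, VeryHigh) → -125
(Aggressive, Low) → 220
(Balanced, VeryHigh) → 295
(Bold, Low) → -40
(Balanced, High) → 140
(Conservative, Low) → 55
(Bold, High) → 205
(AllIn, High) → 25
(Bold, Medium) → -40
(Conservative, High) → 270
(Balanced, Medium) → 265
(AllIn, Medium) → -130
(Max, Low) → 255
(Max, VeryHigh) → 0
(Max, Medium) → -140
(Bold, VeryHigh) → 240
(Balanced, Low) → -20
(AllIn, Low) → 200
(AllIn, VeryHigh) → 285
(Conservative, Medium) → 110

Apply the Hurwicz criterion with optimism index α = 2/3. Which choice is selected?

Conservative: 2/3·270 + 1/3·(-125) = 415/3
Balanced: 2/3·295 + 1/3·(-20) = 190
Aggressive: 2/3·220 + 1/3·90 = 530/3
Bold: 2/3·240 + 1/3·(-40) = 440/3
AllIn: 2/3·285 + 1/3·(-130) = 440/3
Max: 2/3·255 + 1/3·(-140) = 370/3
Highest Hurwicz score = 190 → Balanced.

Balanced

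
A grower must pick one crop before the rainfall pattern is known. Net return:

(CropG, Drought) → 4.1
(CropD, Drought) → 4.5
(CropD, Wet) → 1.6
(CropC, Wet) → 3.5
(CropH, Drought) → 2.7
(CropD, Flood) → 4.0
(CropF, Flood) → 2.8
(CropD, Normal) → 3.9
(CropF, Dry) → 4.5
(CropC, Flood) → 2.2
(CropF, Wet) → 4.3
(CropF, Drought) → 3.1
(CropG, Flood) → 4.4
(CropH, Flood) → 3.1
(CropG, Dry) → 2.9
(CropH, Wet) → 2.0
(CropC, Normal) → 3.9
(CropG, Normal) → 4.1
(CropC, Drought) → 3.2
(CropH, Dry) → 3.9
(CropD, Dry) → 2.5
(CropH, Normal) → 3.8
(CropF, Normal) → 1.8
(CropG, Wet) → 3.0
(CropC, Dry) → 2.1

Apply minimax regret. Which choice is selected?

Column bests: Drought=4.5, Dry=4.5, Normal=4.1, Wet=4.3, Flood=4.4.
CropC regrets: 1.3, 2.4, 0.2, 0.8, 2.2 → max 2.4
CropD regrets: 0.0, 2.0, 0.2, 2.7, 0.4 → max 2.7
CropG regrets: 0.4, 1.6, 0.0, 1.3, 0.0 → max 1.6
CropH regrets: 1.8, 0.6, 0.3, 2.3, 1.3 → max 2.3
CropF regrets: 1.4, 0.0, 2.3, 0.0, 1.6 → max 2.3
Smallest max regret = 1.6 → CropG.

CropG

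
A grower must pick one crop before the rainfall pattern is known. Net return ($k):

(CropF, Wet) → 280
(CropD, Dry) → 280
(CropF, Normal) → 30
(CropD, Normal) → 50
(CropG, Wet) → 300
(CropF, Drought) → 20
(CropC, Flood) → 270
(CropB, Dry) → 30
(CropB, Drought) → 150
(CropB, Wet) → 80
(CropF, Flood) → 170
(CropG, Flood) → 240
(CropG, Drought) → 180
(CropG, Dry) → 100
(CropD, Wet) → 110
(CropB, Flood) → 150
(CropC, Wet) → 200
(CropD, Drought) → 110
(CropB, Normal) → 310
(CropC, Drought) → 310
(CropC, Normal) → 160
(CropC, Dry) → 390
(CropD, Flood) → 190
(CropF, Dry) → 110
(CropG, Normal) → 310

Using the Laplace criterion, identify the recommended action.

Row averages: CropG=226, CropB=144, CropF=122, CropD=148, CropC=266
Highest average = 266 → CropC.

CropC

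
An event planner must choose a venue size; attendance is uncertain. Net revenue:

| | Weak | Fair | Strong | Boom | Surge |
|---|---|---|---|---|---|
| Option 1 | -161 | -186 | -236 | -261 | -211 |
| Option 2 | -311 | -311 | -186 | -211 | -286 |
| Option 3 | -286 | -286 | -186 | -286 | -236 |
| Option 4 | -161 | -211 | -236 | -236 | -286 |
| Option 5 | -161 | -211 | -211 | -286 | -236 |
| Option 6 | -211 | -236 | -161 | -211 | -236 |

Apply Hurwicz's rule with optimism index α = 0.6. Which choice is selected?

Option 1: 0.6·(-161) + 0.4·(-261) = -201
Option 2: 0.6·(-186) + 0.4·(-311) = -236
Option 3: 0.6·(-186) + 0.4·(-286) = -226
Option 4: 0.6·(-161) + 0.4·(-286) = -211
Option 5: 0.6·(-161) + 0.4·(-286) = -211
Option 6: 0.6·(-161) + 0.4·(-236) = -191
Highest Hurwicz score = -191 → Option 6.

Option 6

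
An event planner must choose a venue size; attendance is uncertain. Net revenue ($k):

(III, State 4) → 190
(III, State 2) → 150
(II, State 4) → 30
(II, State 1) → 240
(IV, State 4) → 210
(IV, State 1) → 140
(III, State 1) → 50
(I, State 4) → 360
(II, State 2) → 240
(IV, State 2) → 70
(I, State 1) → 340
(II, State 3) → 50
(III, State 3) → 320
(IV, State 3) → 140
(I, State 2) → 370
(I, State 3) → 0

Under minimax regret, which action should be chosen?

III

Column bests: State 1=340, State 2=370, State 3=320, State 4=360.
I regrets: 0, 0, 320, 0 → max 320
II regrets: 100, 130, 270, 330 → max 330
III regrets: 290, 220, 0, 170 → max 290
IV regrets: 200, 300, 180, 150 → max 300
Smallest max regret = 290 → III.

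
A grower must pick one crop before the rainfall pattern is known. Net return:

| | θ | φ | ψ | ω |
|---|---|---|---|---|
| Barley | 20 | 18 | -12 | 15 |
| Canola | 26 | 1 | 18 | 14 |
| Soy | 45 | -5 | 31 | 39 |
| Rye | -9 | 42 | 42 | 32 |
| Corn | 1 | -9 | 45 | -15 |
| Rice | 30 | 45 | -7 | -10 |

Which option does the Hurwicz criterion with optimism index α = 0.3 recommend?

Barley: 0.3·20 + 0.7·(-12) = -2.4
Canola: 0.3·26 + 0.7·1 = 8.5
Soy: 0.3·45 + 0.7·(-5) = 10
Rye: 0.3·42 + 0.7·(-9) = 6.3
Corn: 0.3·45 + 0.7·(-15) = 3
Rice: 0.3·45 + 0.7·(-10) = 6.5
Highest Hurwicz score = 10 → Soy.

Soy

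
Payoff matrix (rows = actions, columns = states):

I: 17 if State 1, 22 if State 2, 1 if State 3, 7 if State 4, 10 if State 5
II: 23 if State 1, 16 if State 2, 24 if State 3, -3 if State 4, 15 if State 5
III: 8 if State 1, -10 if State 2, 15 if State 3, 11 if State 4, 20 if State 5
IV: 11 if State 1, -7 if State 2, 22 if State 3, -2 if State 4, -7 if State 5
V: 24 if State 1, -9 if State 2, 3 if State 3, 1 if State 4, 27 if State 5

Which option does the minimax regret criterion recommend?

Column bests: State 1=24, State 2=22, State 3=24, State 4=11, State 5=27.
I regrets: 7, 0, 23, 4, 17 → max 23
II regrets: 1, 6, 0, 14, 12 → max 14
III regrets: 16, 32, 9, 0, 7 → max 32
IV regrets: 13, 29, 2, 13, 34 → max 34
V regrets: 0, 31, 21, 10, 0 → max 31
Smallest max regret = 14 → II.

II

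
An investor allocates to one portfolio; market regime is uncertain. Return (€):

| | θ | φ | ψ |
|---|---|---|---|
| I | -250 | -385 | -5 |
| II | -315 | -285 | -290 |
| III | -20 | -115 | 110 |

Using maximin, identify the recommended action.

Row minima: I=-385, II=-315, III=-115
Best worst-case = -115 → III.

III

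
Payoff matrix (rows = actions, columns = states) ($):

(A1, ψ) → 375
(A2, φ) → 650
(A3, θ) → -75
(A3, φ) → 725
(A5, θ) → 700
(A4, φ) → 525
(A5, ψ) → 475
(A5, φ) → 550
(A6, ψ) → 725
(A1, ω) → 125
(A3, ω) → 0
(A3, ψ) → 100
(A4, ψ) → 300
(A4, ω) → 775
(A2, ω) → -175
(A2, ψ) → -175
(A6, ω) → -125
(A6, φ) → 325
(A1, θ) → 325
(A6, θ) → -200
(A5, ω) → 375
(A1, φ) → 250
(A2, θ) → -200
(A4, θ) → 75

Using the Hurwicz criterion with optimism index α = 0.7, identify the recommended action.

A1: 0.7·375 + 0.3·125 = 300
A2: 0.7·650 + 0.3·(-200) = 395
A3: 0.7·725 + 0.3·(-75) = 485
A4: 0.7·775 + 0.3·75 = 565
A5: 0.7·700 + 0.3·375 = 602.5
A6: 0.7·725 + 0.3·(-200) = 447.5
Highest Hurwicz score = 602.5 → A5.

A5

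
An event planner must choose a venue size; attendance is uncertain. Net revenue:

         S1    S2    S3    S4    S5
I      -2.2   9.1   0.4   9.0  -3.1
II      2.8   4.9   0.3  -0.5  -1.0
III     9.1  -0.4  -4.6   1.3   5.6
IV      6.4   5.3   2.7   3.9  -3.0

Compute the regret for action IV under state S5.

8.6

Best payoff under S5 is 5.6.
Regret = 5.6 − (-3.0) = 8.6.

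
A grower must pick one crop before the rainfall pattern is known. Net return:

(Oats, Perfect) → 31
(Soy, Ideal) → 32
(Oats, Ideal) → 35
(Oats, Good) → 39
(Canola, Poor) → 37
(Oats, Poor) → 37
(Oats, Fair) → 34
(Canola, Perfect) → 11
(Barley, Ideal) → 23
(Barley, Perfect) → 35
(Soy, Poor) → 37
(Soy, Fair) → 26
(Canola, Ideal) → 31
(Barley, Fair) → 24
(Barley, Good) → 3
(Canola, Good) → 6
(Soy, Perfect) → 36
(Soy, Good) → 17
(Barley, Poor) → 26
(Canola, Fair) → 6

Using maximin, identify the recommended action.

Row minima: Soy=17, Canola=6, Oats=31, Barley=3
Best worst-case = 31 → Oats.

Oats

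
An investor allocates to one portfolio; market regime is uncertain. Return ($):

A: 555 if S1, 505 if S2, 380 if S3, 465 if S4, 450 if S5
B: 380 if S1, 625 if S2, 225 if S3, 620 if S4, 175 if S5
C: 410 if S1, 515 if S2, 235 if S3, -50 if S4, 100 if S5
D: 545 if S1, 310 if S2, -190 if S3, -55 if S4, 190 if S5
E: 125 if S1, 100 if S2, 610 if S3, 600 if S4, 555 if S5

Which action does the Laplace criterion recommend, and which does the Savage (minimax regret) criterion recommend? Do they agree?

Row averages: A=471, B=405, C=242, D=160, E=398
Highest average = 471 → A.
Column bests: S1=555, S2=625, S3=610, S4=620, S5=555.
A regrets: 0, 120, 230, 155, 105 → max 230
B regrets: 175, 0, 385, 0, 380 → max 385
C regrets: 145, 110, 375, 670, 455 → max 670
D regrets: 10, 315, 800, 675, 365 → max 800
E regrets: 430, 525, 0, 20, 0 → max 525
Smallest max regret = 230 → A.

laplace → A; minimax regret → A (agree)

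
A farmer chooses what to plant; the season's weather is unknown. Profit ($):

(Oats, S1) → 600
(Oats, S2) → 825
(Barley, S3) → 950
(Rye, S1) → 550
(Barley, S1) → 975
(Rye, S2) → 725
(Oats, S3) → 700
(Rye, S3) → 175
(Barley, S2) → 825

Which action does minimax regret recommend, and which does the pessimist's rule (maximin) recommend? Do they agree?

Column bests: S1=975, S2=825, S3=950.
Barley regrets: 0, 0, 0 → max 0
Rye regrets: 425, 100, 775 → max 775
Oats regrets: 375, 0, 250 → max 375
Smallest max regret = 0 → Barley.
Row minima: Barley=825, Rye=175, Oats=600
Best worst-case = 825 → Barley.

minimax regret → Barley; maximin → Barley (agree)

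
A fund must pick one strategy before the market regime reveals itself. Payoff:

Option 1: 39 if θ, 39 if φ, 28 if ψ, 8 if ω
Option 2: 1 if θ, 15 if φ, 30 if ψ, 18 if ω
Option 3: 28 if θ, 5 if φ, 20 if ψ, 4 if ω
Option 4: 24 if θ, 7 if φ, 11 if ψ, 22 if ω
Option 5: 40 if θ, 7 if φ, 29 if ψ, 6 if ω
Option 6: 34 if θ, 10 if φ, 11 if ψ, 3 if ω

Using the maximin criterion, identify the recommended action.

Option 1

Row minima: Option 1=8, Option 2=1, Option 3=4, Option 4=7, Option 5=6, Option 6=3
Best worst-case = 8 → Option 1.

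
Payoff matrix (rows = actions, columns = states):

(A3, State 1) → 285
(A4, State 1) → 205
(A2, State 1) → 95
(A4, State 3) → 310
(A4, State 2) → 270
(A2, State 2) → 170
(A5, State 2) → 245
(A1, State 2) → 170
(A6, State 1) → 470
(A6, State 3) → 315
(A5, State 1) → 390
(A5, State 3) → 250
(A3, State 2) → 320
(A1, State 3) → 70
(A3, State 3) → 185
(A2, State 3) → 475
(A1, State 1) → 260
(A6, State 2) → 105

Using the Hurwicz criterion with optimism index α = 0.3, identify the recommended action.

A1: 0.3·260 + 0.7·70 = 127
A2: 0.3·475 + 0.7·95 = 209
A3: 0.3·320 + 0.7·185 = 225.5
A4: 0.3·310 + 0.7·205 = 236.5
A5: 0.3·390 + 0.7·245 = 288.5
A6: 0.3·470 + 0.7·105 = 214.5
Highest Hurwicz score = 288.5 → A5.

A5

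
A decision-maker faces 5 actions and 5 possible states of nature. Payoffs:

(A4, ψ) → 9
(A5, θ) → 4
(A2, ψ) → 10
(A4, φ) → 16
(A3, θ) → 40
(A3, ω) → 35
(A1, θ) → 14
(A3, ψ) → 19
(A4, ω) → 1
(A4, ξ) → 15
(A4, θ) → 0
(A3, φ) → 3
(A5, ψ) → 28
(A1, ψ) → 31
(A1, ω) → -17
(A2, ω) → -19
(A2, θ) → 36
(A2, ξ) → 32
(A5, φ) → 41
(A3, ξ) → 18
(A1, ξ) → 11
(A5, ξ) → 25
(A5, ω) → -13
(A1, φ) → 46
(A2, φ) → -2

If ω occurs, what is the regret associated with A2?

Best payoff under ω is 35.
Regret = 35 − (-19) = 54.

54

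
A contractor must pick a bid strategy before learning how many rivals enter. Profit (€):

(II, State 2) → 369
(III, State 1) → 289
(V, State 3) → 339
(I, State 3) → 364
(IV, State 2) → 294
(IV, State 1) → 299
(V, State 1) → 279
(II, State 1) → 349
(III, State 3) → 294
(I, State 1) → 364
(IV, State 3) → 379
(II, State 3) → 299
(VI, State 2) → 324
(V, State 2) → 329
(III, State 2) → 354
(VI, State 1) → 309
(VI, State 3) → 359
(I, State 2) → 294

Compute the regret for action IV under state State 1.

65

Best payoff under State 1 is 364.
Regret = 364 − 299 = 65.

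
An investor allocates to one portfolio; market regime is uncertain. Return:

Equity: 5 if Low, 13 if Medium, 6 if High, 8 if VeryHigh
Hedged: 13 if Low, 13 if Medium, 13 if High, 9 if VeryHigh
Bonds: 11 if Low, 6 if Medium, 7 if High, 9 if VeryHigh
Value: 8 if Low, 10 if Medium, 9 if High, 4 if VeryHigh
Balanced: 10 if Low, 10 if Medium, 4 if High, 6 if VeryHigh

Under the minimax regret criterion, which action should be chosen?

Hedged

Column bests: Low=13, Medium=13, High=13, VeryHigh=9.
Equity regrets: 8, 0, 7, 1 → max 8
Hedged regrets: 0, 0, 0, 0 → max 0
Bonds regrets: 2, 7, 6, 0 → max 7
Value regrets: 5, 3, 4, 5 → max 5
Balanced regrets: 3, 3, 9, 3 → max 9
Smallest max regret = 0 → Hedged.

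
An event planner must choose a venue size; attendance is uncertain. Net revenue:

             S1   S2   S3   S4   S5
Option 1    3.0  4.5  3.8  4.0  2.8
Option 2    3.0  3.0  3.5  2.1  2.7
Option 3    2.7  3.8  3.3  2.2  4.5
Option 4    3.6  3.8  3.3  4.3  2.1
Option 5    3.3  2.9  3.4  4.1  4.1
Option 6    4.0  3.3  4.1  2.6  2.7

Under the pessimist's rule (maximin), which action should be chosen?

Option 5

Row minima: Option 1=2.8, Option 2=2.1, Option 3=2.2, Option 4=2.1, Option 5=2.9, Option 6=2.6
Best worst-case = 2.9 → Option 5.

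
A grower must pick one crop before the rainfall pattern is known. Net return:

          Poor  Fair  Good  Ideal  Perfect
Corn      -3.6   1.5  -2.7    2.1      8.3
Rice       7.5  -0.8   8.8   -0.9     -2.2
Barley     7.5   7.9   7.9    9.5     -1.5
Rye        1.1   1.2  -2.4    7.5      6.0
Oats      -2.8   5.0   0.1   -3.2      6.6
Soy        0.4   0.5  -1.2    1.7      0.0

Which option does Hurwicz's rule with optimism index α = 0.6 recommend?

Corn: 0.6·8.3 + 0.4·(-3.6) = 3.54
Rice: 0.6·8.8 + 0.4·(-2.2) = 4.4
Barley: 0.6·9.5 + 0.4·(-1.5) = 5.1
Rye: 0.6·7.5 + 0.4·(-2.4) = 3.54
Oats: 0.6·6.6 + 0.4·(-3.2) = 2.68
Soy: 0.6·1.7 + 0.4·(-1.2) = 0.54
Highest Hurwicz score = 5.1 → Barley.

Barley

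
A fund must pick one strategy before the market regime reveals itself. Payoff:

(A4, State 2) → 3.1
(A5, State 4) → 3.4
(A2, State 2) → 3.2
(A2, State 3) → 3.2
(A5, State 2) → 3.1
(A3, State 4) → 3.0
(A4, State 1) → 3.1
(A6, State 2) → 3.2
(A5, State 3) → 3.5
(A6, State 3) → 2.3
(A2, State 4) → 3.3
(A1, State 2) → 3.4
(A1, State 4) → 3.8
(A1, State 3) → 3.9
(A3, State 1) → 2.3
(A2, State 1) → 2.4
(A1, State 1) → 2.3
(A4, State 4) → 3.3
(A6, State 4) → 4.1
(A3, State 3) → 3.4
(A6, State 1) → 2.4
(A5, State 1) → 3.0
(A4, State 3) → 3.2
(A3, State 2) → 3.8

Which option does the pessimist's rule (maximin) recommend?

A4

Row minima: A1=2.3, A2=2.4, A3=2.3, A4=3.1, A5=3.0, A6=2.3
Best worst-case = 3.1 → A4.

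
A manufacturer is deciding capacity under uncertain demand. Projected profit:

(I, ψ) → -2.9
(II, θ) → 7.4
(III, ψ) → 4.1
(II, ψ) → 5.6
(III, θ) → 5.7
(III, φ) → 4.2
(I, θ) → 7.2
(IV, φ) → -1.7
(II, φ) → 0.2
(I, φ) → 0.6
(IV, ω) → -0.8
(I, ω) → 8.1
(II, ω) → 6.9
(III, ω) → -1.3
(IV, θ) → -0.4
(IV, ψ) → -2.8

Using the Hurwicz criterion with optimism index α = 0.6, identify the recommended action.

I: 0.6·8.1 + 0.4·(-2.9) = 3.7
II: 0.6·7.4 + 0.4·0.2 = 4.52
III: 0.6·5.7 + 0.4·(-1.3) = 2.9
IV: 0.6·(-0.4) + 0.4·(-2.8) = -1.36
Highest Hurwicz score = 4.52 → II.

II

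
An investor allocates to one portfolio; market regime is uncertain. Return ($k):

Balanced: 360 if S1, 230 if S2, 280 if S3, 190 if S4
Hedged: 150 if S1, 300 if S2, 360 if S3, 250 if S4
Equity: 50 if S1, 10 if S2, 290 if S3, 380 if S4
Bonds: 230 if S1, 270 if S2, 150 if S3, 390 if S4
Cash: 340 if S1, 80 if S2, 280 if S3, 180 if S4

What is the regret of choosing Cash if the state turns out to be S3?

Best payoff under S3 is 360.
Regret = 360 − 280 = 80.

80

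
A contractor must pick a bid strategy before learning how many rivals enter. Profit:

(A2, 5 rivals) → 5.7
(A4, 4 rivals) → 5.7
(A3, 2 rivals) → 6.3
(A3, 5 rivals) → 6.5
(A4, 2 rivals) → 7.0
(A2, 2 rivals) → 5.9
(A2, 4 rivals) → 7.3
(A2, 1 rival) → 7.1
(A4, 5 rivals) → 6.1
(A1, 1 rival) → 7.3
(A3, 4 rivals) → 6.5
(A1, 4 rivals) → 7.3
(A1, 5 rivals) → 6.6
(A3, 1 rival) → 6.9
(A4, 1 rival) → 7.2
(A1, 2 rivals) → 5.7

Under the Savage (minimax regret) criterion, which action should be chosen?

Column bests: 1 rival=7.3, 2 rivals=7.0, 4 rivals=7.3, 5 rivals=6.6.
A1 regrets: 0.0, 1.3, 0.0, 0.0 → max 1.3
A2 regrets: 0.2, 1.1, 0.0, 0.9 → max 1.1
A3 regrets: 0.4, 0.7, 0.8, 0.1 → max 0.8
A4 regrets: 0.1, 0.0, 1.6, 0.5 → max 1.6
Smallest max regret = 0.8 → A3.

A3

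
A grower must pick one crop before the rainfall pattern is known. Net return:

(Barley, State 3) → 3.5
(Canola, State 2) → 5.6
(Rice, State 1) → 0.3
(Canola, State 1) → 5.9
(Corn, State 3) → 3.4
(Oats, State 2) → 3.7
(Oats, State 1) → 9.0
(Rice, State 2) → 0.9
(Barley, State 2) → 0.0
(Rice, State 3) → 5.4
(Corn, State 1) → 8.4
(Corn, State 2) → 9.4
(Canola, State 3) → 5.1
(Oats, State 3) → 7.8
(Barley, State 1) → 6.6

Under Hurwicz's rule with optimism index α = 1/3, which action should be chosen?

Oats: 1/3·9.0 + 2/3·3.7 = 82/15
Canola: 1/3·5.9 + 2/3·5.1 = 161/30
Rice: 1/3·5.4 + 2/3·0.3 = 2
Barley: 1/3·6.6 + 2/3·0.0 = 2.2
Corn: 1/3·9.4 + 2/3·3.4 = 5.4
Highest Hurwicz score = 82/15 → Oats.

Oats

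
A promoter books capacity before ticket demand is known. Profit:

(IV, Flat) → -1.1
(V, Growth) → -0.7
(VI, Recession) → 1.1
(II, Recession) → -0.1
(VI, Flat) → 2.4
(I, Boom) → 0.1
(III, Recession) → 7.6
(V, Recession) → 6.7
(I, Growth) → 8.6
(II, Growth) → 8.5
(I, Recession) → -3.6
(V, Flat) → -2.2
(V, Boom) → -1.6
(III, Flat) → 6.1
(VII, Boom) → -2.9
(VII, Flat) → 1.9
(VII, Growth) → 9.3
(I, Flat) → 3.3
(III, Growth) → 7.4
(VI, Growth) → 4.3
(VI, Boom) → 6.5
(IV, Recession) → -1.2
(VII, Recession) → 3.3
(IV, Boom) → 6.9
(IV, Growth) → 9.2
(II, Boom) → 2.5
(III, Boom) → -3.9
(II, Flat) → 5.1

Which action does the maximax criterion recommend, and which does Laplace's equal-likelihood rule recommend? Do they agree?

maximax → VII; laplace → III (disagree)

Row maxima: I=8.6, II=8.5, III=7.6, IV=9.2, V=6.7, VI=6.5, VII=9.3
Best best-case = 9.3 → VII.
Row averages: I=2.1, II=4, III=4.3, IV=3.45, V=0.55, VI=3.575, VII=2.9
Highest average = 4.3 → III.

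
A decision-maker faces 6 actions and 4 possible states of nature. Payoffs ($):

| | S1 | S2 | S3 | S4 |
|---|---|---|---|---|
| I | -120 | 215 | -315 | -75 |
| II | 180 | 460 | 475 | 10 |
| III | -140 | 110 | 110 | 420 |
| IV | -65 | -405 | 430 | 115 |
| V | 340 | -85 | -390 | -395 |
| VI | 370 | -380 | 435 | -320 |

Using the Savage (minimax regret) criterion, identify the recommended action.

II

Column bests: S1=370, S2=460, S3=475, S4=420.
I regrets: 490, 245, 790, 495 → max 790
II regrets: 190, 0, 0, 410 → max 410
III regrets: 510, 350, 365, 0 → max 510
IV regrets: 435, 865, 45, 305 → max 865
V regrets: 30, 545, 865, 815 → max 865
VI regrets: 0, 840, 40, 740 → max 840
Smallest max regret = 410 → II.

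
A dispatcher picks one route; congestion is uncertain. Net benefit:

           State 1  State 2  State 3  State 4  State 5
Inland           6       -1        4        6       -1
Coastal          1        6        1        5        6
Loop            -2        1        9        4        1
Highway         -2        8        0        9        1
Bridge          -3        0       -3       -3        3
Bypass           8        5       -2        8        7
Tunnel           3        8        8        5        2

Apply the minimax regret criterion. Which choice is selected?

Tunnel

Column bests: State 1=8, State 2=8, State 3=9, State 4=9, State 5=7.
Inland regrets: 2, 9, 5, 3, 8 → max 9
Coastal regrets: 7, 2, 8, 4, 1 → max 8
Loop regrets: 10, 7, 0, 5, 6 → max 10
Highway regrets: 10, 0, 9, 0, 6 → max 10
Bridge regrets: 11, 8, 12, 12, 4 → max 12
Bypass regrets: 0, 3, 11, 1, 0 → max 11
Tunnel regrets: 5, 0, 1, 4, 5 → max 5
Smallest max regret = 5 → Tunnel.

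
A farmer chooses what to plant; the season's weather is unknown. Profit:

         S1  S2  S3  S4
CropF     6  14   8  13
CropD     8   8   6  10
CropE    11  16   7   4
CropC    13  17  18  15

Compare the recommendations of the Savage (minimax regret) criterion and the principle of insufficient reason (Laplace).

minimax regret → CropC; laplace → CropC (agree)

Column bests: S1=13, S2=17, S3=18, S4=15.
CropF regrets: 7, 3, 10, 2 → max 10
CropD regrets: 5, 9, 12, 5 → max 12
CropE regrets: 2, 1, 11, 11 → max 11
CropC regrets: 0, 0, 0, 0 → max 0
Smallest max regret = 0 → CropC.
Row averages: CropF=10.25, CropD=8, CropE=9.5, CropC=15.75
Highest average = 15.75 → CropC.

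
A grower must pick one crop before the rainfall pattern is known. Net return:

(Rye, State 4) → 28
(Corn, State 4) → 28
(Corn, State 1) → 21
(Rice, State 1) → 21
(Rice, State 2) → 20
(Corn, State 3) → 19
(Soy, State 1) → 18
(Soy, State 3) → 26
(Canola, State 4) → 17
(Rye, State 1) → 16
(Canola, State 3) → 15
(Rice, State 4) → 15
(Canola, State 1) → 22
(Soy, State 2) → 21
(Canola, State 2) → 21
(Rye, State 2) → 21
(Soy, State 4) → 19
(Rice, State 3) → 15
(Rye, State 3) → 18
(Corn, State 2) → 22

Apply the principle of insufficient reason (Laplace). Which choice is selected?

Corn

Row averages: Soy=21, Corn=22.5, Canola=18.75, Rye=20.75, Rice=17.75
Highest average = 22.5 → Corn.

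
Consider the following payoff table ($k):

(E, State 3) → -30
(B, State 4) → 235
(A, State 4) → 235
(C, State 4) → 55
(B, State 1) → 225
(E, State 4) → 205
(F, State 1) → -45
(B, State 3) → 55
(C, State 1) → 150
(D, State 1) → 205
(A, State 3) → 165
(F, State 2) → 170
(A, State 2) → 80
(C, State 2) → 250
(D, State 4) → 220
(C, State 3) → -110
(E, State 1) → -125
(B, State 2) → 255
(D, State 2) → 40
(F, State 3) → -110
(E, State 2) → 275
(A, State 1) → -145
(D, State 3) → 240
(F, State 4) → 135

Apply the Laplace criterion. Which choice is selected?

B

Row averages: A=83.75, B=192.5, C=86.25, D=176.25, E=81.25, F=37.5
Highest average = 192.5 → B.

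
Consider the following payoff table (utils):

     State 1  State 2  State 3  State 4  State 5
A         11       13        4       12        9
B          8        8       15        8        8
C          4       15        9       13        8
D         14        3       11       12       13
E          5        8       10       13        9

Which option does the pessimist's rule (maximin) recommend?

B

Row minima: A=4, B=8, C=4, D=3, E=5
Best worst-case = 8 → B.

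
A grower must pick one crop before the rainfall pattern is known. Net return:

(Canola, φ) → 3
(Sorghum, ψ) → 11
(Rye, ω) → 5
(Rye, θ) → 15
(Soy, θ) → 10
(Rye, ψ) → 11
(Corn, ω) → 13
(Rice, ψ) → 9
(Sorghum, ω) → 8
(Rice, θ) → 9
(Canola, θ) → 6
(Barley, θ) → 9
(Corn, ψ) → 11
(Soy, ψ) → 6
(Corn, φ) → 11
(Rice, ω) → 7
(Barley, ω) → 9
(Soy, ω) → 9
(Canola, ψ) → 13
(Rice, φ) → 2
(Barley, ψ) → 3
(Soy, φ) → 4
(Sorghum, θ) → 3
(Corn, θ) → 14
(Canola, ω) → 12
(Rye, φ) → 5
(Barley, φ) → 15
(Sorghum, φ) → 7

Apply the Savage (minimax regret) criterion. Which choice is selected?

Corn

Column bests: θ=15, φ=15, ψ=13, ω=13.
Canola regrets: 9, 12, 0, 1 → max 12
Barley regrets: 6, 0, 10, 4 → max 10
Corn regrets: 1, 4, 2, 0 → max 4
Rice regrets: 6, 13, 4, 6 → max 13
Soy regrets: 5, 11, 7, 4 → max 11
Sorghum regrets: 12, 8, 2, 5 → max 12
Rye regrets: 0, 10, 2, 8 → max 10
Smallest max regret = 4 → Corn.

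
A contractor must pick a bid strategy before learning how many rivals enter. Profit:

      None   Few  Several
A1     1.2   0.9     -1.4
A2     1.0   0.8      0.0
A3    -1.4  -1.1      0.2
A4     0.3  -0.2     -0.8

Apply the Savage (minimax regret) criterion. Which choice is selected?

A2

Column bests: None=1.2, Few=0.9, Several=0.2.
A1 regrets: 0.0, 0.0, 1.6 → max 1.6
A2 regrets: 0.2, 0.1, 0.2 → max 0.2
A3 regrets: 2.6, 2.0, 0.0 → max 2.6
A4 regrets: 0.9, 1.1, 1.0 → max 1.1
Smallest max regret = 0.2 → A2.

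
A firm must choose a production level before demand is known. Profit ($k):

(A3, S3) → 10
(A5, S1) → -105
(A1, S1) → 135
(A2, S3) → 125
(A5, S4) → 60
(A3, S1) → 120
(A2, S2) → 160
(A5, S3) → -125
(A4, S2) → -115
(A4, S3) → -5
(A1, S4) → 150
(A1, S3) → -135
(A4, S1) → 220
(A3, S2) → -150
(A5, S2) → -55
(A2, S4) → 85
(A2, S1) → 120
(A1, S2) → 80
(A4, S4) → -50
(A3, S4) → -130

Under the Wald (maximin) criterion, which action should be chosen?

A2

Row minima: A1=-135, A2=85, A3=-150, A4=-115, A5=-125
Best worst-case = 85 → A2.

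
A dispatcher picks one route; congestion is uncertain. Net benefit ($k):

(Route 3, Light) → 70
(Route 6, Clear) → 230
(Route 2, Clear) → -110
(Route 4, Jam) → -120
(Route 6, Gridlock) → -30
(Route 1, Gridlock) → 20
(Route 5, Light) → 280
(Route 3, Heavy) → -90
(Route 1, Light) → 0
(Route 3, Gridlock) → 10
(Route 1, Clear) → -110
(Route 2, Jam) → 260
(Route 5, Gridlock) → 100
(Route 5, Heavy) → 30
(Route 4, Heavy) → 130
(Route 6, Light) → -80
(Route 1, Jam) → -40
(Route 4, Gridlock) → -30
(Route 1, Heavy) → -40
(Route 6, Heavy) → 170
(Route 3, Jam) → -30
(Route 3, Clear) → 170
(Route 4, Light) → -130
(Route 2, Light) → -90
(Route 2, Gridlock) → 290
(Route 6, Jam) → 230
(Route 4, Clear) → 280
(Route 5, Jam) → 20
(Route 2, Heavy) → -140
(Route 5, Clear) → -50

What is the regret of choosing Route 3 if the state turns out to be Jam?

290

Best payoff under Jam is 260.
Regret = 260 − (-30) = 290.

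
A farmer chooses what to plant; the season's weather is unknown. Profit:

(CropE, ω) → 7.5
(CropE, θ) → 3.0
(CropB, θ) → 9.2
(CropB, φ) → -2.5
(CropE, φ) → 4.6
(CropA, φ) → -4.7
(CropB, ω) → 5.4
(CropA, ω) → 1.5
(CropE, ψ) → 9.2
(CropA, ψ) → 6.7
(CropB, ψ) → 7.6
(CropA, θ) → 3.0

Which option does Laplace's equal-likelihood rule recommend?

CropE

Row averages: CropB=4.925, CropE=6.075, CropA=1.625
Highest average = 6.075 → CropE.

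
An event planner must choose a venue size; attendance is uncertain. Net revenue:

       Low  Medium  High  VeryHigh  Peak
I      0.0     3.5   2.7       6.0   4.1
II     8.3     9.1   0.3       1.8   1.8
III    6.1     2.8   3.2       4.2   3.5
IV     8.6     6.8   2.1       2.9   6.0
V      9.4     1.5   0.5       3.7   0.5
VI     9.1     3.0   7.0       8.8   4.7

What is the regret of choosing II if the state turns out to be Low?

1.1

Best payoff under Low is 9.4.
Regret = 9.4 − 8.3 = 1.1.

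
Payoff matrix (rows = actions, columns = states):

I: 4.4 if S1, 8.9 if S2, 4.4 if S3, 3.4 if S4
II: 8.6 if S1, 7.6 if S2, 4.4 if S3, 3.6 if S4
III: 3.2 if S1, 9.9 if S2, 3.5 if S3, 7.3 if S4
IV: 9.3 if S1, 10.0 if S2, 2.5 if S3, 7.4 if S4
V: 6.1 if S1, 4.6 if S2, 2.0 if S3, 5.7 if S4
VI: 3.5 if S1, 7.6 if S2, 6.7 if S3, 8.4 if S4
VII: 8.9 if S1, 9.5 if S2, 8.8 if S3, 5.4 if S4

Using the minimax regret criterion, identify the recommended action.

Column bests: S1=9.3, S2=10.0, S3=8.8, S4=8.4.
I regrets: 4.9, 1.1, 4.4, 5.0 → max 5.0
II regrets: 0.7, 2.4, 4.4, 4.8 → max 4.8
III regrets: 6.1, 0.1, 5.3, 1.1 → max 6.1
IV regrets: 0.0, 0.0, 6.3, 1.0 → max 6.3
V regrets: 3.2, 5.4, 6.8, 2.7 → max 6.8
VI regrets: 5.8, 2.4, 2.1, 0.0 → max 5.8
VII regrets: 0.4, 0.5, 0.0, 3.0 → max 3.0
Smallest max regret = 3.0 → VII.

VII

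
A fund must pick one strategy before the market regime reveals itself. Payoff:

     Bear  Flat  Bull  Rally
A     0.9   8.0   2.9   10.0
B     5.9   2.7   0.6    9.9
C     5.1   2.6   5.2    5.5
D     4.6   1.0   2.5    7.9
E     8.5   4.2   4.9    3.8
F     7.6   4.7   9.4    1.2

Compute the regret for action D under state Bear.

Best payoff under Bear is 8.5.
Regret = 8.5 − 4.6 = 3.9.

3.9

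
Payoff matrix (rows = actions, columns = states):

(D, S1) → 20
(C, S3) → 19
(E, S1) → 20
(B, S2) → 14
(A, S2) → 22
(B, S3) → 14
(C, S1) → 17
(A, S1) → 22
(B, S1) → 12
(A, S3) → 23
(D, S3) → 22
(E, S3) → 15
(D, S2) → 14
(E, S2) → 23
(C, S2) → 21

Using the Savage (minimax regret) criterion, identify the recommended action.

A

Column bests: S1=22, S2=23, S3=23.
A regrets: 0, 1, 0 → max 1
B regrets: 10, 9, 9 → max 10
C regrets: 5, 2, 4 → max 5
D regrets: 2, 9, 1 → max 9
E regrets: 2, 0, 8 → max 8
Smallest max regret = 1 → A.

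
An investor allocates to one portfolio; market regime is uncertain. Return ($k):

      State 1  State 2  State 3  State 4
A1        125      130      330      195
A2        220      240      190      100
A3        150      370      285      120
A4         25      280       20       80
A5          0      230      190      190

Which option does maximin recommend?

A1

Row minima: A1=125, A2=100, A3=120, A4=20, A5=0
Best worst-case = 125 → A1.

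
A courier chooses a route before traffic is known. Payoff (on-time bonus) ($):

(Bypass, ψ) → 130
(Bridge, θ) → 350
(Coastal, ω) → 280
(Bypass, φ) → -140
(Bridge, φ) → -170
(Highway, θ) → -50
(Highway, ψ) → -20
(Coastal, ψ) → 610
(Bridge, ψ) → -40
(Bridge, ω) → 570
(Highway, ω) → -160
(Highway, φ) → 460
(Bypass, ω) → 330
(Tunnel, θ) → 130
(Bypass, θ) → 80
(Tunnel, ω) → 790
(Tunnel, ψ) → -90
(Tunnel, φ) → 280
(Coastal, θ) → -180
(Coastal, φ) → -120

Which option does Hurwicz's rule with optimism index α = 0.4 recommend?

Tunnel

Tunnel: 0.4·790 + 0.6·(-90) = 262
Bypass: 0.4·330 + 0.6·(-140) = 48
Coastal: 0.4·610 + 0.6·(-180) = 136
Bridge: 0.4·570 + 0.6·(-170) = 126
Highway: 0.4·460 + 0.6·(-160) = 88
Highest Hurwicz score = 262 → Tunnel.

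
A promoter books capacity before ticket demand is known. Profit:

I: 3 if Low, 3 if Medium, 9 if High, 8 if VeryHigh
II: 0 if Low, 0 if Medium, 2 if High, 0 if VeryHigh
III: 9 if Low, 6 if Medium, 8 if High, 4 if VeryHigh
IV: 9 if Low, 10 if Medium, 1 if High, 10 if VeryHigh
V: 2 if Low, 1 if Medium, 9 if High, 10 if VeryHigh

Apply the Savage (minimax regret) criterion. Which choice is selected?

III

Column bests: Low=9, Medium=10, High=9, VeryHigh=10.
I regrets: 6, 7, 0, 2 → max 7
II regrets: 9, 10, 7, 10 → max 10
III regrets: 0, 4, 1, 6 → max 6
IV regrets: 0, 0, 8, 0 → max 8
V regrets: 7, 9, 0, 0 → max 9
Smallest max regret = 6 → III.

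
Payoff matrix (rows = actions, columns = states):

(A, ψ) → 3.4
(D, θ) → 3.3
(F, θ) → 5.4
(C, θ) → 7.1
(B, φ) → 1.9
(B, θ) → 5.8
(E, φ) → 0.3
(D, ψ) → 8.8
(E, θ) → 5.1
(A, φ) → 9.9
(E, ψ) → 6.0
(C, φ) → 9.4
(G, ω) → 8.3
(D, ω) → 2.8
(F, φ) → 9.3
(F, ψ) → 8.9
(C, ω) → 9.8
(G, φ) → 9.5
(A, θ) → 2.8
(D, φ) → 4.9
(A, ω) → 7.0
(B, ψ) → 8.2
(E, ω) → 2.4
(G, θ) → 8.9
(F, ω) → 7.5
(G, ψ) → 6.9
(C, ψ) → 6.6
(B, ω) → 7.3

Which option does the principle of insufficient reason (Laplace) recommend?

G

Row averages: A=5.775, B=5.8, C=8.225, D=4.95, E=3.45, F=7.775, G=8.4
Highest average = 8.4 → G.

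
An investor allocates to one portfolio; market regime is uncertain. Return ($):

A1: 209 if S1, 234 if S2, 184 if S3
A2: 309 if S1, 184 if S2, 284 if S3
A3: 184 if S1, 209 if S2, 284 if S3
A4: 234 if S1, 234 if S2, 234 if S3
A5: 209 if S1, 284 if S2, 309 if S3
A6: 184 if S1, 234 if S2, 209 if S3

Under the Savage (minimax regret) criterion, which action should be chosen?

Column bests: S1=309, S2=284, S3=309.
A1 regrets: 100, 50, 125 → max 125
A2 regrets: 0, 100, 25 → max 100
A3 regrets: 125, 75, 25 → max 125
A4 regrets: 75, 50, 75 → max 75
A5 regrets: 100, 0, 0 → max 100
A6 regrets: 125, 50, 100 → max 125
Smallest max regret = 75 → A4.

A4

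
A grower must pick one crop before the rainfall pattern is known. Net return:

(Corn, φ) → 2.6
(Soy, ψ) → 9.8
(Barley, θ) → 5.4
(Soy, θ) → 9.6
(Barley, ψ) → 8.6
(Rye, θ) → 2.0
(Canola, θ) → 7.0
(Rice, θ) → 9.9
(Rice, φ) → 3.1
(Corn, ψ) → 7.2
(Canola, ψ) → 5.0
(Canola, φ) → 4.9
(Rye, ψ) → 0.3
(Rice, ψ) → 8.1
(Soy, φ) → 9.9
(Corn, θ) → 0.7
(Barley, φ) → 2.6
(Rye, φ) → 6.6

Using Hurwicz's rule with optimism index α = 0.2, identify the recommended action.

Soy: 0.2·9.9 + 0.8·9.6 = 9.66
Canola: 0.2·7.0 + 0.8·4.9 = 5.32
Rye: 0.2·6.6 + 0.8·0.3 = 1.56
Corn: 0.2·7.2 + 0.8·0.7 = 2
Barley: 0.2·8.6 + 0.8·2.6 = 3.8
Rice: 0.2·9.9 + 0.8·3.1 = 4.46
Highest Hurwicz score = 9.66 → Soy.

Soy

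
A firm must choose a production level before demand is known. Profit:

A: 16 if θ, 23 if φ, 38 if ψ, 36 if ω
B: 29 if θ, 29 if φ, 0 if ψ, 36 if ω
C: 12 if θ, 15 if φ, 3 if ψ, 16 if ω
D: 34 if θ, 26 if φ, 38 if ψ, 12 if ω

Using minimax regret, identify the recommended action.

A

Column bests: θ=34, φ=29, ψ=38, ω=36.
A regrets: 18, 6, 0, 0 → max 18
B regrets: 5, 0, 38, 0 → max 38
C regrets: 22, 14, 35, 20 → max 35
D regrets: 0, 3, 0, 24 → max 24
Smallest max regret = 18 → A.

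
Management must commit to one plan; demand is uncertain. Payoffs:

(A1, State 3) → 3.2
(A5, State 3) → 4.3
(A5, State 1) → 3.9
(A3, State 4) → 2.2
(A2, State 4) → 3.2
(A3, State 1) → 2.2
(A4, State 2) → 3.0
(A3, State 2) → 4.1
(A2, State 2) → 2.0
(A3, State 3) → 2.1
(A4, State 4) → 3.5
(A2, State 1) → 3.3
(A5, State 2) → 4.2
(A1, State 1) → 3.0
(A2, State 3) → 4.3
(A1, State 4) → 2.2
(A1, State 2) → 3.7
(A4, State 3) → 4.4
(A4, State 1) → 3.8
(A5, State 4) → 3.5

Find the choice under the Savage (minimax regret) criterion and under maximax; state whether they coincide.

Column bests: State 1=3.9, State 2=4.2, State 3=4.4, State 4=3.5.
A1 regrets: 0.9, 0.5, 1.2, 1.3 → max 1.3
A2 regrets: 0.6, 2.2, 0.1, 0.3 → max 2.2
A3 regrets: 1.7, 0.1, 2.3, 1.3 → max 2.3
A4 regrets: 0.1, 1.2, 0.0, 0.0 → max 1.2
A5 regrets: 0.0, 0.0, 0.1, 0.0 → max 0.1
Smallest max regret = 0.1 → A5.
Row maxima: A1=3.7, A2=4.3, A3=4.1, A4=4.4, A5=4.3
Best best-case = 4.4 → A4.

minimax regret → A5; maximax → A4 (disagree)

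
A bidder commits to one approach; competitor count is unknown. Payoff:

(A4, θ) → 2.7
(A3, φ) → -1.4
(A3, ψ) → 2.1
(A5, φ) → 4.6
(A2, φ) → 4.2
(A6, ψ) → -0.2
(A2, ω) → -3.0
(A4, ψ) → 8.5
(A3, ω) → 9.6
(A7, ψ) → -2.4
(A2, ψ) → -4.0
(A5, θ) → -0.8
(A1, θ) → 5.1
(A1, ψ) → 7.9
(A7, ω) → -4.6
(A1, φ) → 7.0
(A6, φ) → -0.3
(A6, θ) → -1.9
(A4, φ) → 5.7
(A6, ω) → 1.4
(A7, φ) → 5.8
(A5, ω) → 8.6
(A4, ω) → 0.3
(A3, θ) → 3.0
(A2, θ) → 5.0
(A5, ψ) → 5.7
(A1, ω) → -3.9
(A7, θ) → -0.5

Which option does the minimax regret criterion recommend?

A5

Column bests: θ=5.1, φ=7.0, ψ=8.5, ω=9.6.
A1 regrets: 0.0, 0.0, 0.6, 13.5 → max 13.5
A2 regrets: 0.1, 2.8, 12.5, 12.6 → max 12.6
A3 regrets: 2.1, 8.4, 6.4, 0.0 → max 8.4
A4 regrets: 2.4, 1.3, 0.0, 9.3 → max 9.3
A5 regrets: 5.9, 2.4, 2.8, 1.0 → max 5.9
A6 regrets: 7.0, 7.3, 8.7, 8.2 → max 8.7
A7 regrets: 5.6, 1.2, 10.9, 14.2 → max 14.2
Smallest max regret = 5.9 → A5.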